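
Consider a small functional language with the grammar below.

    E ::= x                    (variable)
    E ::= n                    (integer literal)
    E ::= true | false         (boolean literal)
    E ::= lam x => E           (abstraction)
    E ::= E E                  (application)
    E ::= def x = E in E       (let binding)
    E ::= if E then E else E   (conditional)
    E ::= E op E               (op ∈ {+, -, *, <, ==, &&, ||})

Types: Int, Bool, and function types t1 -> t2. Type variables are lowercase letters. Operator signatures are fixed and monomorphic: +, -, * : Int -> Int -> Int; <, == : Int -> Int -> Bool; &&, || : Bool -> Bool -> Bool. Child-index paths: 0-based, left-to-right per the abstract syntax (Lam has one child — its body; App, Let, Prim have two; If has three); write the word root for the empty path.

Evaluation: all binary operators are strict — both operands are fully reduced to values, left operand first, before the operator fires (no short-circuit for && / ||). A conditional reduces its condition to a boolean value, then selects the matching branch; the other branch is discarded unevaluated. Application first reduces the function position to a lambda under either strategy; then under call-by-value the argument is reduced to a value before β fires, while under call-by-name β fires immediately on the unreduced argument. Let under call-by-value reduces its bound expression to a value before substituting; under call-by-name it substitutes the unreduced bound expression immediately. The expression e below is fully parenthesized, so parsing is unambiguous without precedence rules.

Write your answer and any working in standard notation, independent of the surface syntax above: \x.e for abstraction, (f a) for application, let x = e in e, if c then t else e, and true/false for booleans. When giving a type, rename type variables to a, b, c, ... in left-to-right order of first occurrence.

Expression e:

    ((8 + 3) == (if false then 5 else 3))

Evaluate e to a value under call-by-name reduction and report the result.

Derivation:
step 0: ((8 + 3) == (if false then 5 else 3))
step 1: [delta@0] (11 == (if false then 5 else 3))
step 2: [if@1] (11 == 3)
step 3: [delta@root] false

Answer: false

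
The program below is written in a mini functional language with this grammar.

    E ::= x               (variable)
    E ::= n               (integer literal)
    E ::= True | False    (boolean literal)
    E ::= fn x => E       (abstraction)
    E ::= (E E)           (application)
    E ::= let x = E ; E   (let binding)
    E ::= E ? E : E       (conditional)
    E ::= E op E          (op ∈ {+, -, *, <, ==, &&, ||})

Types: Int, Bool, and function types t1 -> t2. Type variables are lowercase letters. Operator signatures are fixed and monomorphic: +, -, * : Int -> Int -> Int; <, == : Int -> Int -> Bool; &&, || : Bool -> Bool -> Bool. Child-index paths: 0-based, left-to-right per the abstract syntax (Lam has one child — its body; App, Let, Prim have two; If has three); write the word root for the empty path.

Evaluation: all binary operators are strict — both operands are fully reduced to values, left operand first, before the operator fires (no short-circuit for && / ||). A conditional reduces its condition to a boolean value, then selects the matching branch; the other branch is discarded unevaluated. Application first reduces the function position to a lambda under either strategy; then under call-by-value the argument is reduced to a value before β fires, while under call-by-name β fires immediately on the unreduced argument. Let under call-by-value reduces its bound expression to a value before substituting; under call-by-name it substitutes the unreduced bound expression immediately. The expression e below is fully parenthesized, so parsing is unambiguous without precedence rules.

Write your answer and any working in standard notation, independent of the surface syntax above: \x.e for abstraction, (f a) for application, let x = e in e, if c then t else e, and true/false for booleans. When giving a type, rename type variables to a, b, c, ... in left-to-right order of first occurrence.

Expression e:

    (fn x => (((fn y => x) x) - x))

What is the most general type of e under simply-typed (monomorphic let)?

Answer: Int -> Int

Trace:
x : a
\y._ : b -> a
x : a
  unify b -> a ~ a -> c
  unify b ~ a
  unify a ~ c
_ _ : c
  unify c ~ Int
x : Int
  unify Int ~ Int
\x._ : Int -> Int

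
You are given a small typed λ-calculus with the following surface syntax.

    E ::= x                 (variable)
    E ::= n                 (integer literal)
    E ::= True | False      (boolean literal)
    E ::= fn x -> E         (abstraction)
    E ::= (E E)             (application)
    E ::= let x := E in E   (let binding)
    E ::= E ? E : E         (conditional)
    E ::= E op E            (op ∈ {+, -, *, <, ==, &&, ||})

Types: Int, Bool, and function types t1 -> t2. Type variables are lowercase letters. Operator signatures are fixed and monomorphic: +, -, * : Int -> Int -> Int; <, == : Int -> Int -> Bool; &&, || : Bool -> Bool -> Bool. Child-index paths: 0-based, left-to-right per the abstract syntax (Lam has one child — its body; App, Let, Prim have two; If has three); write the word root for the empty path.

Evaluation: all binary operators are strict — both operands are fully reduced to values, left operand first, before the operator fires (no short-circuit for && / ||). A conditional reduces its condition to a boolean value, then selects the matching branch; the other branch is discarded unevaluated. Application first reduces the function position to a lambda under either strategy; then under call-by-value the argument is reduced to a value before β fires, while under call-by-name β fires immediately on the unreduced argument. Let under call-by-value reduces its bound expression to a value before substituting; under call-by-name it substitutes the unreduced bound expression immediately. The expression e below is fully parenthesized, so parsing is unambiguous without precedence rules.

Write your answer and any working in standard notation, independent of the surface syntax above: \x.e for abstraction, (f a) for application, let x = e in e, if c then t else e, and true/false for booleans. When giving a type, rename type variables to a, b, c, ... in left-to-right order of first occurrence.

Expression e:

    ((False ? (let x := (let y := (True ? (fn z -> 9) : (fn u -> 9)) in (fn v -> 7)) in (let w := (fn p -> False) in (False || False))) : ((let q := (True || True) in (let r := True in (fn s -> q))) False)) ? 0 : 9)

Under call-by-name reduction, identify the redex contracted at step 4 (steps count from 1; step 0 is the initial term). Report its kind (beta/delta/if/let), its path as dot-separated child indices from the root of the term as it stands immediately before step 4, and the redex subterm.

Trace:
step 0: (if (if false then (let x = (let y = (if true then (\z.9) else (\u.9)) in (\v.7)) in (let w = (\p.false) in (false || false))) else ((let q = (true || true) in (let r = true in (\s.q))) false)) then 0 else 9)
step 1: [if@0] (if ((let q = (true || true) in (let r = true in (\s.q))) false) then 0 else 9)
step 2: [let@0.0] (if ((let r = true in (\s.(true || true))) false) then 0 else 9)
step 3: [let@0.0] (if ((\s.(true || true)) false) then 0 else 9)
step 4: [beta@0] (if (true || true) then 0 else 9)

Answer: beta at 0 : ((\s.(true || true)) false)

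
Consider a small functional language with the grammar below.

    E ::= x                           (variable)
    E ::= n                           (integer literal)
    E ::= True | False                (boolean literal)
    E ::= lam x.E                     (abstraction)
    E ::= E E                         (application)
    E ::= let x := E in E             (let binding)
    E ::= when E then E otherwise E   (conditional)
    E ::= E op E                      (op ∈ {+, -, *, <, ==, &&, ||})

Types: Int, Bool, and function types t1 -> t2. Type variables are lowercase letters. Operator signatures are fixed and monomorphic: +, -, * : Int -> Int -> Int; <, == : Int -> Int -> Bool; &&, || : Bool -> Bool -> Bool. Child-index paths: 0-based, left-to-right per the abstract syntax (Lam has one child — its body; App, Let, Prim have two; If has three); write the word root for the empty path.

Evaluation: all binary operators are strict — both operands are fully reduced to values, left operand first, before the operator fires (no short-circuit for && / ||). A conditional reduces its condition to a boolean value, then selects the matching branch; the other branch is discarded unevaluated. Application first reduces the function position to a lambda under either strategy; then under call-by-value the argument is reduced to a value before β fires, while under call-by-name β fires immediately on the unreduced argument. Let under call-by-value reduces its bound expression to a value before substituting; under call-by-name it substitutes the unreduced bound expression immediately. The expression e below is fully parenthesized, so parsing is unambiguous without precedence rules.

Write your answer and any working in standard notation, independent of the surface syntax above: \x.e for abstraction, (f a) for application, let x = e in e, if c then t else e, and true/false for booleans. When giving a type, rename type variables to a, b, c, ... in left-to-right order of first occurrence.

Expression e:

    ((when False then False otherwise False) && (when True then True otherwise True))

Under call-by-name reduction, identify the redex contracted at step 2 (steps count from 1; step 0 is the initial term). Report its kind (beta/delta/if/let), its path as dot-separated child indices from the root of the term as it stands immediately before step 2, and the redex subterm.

Answer: if at 1 : (if true then true else true)

Derivation:
step 0: ((if false then false else false) && (if true then true else true))
step 1: [if@0] (false && (if true then true else true))
step 2: [if@1] (false && true)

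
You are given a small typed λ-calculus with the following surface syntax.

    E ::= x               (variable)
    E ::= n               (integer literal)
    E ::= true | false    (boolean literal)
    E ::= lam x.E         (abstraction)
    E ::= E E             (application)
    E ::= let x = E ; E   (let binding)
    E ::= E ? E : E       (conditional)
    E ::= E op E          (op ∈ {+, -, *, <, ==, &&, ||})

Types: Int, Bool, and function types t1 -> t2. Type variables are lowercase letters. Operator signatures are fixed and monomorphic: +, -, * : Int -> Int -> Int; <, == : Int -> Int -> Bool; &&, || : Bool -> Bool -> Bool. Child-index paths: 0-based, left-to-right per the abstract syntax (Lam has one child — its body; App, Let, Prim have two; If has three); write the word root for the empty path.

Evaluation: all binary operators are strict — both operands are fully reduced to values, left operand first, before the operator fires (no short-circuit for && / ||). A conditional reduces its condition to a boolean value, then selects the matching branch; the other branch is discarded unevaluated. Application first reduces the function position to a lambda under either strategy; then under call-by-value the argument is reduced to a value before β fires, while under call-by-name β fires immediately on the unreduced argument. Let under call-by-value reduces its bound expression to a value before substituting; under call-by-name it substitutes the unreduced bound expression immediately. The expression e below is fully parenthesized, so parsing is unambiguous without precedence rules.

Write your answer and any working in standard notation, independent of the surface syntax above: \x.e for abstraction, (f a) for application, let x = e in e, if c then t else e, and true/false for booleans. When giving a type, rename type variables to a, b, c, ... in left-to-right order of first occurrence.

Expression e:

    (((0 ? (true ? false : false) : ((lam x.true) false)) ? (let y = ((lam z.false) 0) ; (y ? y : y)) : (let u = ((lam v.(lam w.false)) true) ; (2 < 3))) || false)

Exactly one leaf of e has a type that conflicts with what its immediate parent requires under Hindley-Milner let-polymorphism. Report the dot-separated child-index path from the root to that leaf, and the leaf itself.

Derivation:
  unify Int ~ Bool
  FAIL: mismatch Int ~ Bool

Answer: 0.0.0 : 0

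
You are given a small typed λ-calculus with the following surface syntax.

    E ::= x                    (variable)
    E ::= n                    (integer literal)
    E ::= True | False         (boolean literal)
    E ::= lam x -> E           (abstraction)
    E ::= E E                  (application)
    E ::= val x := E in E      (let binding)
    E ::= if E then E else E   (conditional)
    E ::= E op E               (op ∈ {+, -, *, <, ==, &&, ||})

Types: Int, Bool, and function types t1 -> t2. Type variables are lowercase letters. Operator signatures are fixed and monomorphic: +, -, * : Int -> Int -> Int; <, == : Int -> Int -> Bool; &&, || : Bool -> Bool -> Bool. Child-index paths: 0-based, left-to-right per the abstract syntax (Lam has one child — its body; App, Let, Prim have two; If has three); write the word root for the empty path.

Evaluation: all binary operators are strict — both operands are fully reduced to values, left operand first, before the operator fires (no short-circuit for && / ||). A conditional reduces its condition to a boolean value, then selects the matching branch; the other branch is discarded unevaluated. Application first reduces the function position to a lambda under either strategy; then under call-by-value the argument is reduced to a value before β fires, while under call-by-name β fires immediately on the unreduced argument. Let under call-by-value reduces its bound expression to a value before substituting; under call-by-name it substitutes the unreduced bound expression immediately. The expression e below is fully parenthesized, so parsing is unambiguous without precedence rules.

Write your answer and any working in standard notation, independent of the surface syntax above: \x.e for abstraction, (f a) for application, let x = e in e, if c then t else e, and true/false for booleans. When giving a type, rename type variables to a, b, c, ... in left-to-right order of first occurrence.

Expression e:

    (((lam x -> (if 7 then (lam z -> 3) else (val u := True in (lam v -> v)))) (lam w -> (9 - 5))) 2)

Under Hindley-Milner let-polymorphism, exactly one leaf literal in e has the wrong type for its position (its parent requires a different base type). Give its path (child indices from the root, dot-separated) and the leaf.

Answer: 0.0.0.0 : 7

Trace:
  unify Int ~ Bool
  FAIL: mismatch Int ~ Bool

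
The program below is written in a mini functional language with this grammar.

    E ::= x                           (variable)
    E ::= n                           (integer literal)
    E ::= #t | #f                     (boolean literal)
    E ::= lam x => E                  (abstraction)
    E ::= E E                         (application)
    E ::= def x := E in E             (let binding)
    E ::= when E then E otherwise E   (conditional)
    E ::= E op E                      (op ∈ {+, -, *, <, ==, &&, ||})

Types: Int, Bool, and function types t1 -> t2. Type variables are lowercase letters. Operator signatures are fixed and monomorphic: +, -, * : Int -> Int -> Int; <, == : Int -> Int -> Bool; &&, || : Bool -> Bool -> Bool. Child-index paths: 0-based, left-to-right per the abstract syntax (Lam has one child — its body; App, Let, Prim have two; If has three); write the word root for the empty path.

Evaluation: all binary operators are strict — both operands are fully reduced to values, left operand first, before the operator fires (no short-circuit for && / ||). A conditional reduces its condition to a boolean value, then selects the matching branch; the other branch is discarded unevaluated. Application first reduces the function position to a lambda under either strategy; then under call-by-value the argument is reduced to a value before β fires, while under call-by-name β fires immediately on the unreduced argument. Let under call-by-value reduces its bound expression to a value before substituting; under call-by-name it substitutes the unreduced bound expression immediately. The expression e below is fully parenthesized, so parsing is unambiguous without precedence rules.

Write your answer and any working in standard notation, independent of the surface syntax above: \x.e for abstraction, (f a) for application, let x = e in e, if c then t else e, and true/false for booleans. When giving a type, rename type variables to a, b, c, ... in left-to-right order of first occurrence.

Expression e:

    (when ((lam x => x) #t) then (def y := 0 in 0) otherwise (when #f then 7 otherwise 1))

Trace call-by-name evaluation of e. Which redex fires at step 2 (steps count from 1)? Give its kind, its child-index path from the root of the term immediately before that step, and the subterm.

Answer: if at root : (if true then (let y = 0 in 0) else (if false then 7 else 1))

Trace:
step 0: (if ((\x.x) true) then (let y = 0 in 0) else (if false then 7 else 1))
step 1: [beta@0] (if true then (let y = 0 in 0) else (if false then 7 else 1))
step 2: [if@root] (let y = 0 in 0)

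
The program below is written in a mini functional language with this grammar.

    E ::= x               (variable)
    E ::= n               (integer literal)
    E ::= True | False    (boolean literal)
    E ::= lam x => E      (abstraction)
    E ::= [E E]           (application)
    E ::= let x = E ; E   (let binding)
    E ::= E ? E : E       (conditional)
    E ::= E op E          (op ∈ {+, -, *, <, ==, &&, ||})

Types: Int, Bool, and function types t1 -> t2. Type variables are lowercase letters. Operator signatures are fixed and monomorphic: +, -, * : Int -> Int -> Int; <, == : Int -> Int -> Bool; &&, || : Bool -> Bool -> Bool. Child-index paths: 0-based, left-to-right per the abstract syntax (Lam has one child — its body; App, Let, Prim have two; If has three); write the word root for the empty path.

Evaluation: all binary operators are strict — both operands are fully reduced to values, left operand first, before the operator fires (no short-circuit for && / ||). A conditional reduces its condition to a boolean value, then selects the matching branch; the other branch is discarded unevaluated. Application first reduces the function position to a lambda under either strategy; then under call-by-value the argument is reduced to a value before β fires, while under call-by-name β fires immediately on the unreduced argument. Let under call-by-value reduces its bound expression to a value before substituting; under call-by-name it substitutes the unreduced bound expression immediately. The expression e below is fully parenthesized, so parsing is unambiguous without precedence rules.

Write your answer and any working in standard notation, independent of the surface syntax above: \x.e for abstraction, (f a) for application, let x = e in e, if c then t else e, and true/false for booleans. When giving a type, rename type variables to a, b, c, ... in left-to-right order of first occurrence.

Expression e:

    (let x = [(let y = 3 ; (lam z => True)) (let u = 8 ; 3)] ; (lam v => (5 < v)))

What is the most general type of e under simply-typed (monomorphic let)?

Trace:
let y : Int
\z._ : a -> Bool
let u : Int
  unify a -> Bool ~ Int -> b
  unify a ~ Int
  unify Bool ~ b
_ _ : Bool
let x : Bool
  unify Int ~ Int
v : c
  unify c ~ Int
\v._ : Int -> Bool

Answer: Int -> Bool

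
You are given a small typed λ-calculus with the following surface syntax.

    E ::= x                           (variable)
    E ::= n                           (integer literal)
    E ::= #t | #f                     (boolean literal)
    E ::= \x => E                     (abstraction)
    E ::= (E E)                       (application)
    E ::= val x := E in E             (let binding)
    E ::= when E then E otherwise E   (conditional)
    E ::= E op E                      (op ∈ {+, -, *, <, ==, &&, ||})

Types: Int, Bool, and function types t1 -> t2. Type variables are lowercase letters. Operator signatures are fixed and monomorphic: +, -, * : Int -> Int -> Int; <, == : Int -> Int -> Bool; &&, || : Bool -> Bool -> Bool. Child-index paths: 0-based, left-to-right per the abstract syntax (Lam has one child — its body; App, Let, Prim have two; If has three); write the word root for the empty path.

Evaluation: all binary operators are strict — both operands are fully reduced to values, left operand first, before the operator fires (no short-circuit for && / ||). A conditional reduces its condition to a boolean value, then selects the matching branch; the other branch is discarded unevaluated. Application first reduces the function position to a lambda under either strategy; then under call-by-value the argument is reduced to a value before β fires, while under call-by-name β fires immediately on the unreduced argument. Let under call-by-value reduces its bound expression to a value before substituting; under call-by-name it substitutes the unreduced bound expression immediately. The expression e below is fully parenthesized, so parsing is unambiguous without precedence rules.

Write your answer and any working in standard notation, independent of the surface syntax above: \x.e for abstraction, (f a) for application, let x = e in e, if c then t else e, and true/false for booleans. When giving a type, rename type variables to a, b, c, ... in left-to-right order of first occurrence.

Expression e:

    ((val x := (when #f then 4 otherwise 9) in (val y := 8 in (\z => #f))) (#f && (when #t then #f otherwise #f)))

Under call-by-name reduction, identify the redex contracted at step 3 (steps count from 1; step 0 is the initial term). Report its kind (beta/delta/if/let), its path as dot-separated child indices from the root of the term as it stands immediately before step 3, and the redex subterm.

Trace:
step 0: ((let x = (if false then 4 else 9) in (let y = 8 in (\z.false))) (false && (if true then false else false)))
step 1: [let@0] ((let y = 8 in (\z.false)) (false && (if true then false else false)))
step 2: [let@0] ((\z.false) (false && (if true then false else false)))
step 3: [beta@root] false

Answer: beta at root : ((\z.false) (false && (if true then false else false)))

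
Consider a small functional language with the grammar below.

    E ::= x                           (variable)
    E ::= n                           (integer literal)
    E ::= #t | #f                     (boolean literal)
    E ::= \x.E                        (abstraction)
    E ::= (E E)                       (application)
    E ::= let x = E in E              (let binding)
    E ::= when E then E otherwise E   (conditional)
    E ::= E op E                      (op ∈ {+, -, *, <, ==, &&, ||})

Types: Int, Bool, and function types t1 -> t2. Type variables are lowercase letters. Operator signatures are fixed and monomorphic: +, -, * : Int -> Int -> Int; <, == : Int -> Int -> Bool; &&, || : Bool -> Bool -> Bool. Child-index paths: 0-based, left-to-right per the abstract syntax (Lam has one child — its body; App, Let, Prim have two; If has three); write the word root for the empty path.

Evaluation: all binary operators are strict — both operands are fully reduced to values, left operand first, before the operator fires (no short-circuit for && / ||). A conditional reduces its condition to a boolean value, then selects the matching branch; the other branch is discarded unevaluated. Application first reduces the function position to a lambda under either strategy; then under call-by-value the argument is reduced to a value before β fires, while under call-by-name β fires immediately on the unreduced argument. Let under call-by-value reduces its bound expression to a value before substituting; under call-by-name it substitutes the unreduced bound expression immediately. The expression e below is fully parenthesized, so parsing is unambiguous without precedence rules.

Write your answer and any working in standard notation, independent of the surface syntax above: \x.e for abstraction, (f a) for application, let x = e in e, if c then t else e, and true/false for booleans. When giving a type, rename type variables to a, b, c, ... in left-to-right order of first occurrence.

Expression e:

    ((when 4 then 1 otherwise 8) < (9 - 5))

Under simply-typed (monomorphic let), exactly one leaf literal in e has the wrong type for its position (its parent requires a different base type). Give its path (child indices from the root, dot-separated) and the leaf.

Working:
  unify Int ~ Bool
  FAIL: mismatch Int ~ Bool

Answer: 0.0 : 4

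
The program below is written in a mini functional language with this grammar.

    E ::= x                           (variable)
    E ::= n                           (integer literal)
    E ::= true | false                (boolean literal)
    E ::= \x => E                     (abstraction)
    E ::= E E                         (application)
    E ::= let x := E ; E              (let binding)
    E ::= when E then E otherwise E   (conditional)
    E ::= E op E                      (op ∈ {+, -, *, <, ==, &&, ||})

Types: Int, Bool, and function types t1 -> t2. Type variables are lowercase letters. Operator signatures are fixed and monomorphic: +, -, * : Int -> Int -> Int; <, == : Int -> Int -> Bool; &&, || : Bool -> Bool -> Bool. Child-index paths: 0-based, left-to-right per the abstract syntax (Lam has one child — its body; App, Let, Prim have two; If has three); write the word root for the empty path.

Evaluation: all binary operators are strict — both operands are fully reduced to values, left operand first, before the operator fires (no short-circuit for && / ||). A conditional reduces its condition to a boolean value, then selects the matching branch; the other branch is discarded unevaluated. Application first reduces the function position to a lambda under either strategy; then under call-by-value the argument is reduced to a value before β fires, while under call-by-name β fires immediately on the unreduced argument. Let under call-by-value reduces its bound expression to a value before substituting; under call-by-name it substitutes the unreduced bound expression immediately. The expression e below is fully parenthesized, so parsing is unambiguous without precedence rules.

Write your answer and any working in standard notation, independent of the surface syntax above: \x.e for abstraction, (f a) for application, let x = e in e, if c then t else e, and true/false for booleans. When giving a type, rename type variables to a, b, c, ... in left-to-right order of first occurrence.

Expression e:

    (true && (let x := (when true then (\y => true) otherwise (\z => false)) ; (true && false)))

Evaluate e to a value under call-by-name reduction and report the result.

Answer: false

Derivation:
step 0: (true && (let x = (if true then (\y.true) else (\z.false)) in (true && false)))
step 1: [let@1] (true && (true && false))
step 2: [delta@1] (true && false)
step 3: [delta@root] false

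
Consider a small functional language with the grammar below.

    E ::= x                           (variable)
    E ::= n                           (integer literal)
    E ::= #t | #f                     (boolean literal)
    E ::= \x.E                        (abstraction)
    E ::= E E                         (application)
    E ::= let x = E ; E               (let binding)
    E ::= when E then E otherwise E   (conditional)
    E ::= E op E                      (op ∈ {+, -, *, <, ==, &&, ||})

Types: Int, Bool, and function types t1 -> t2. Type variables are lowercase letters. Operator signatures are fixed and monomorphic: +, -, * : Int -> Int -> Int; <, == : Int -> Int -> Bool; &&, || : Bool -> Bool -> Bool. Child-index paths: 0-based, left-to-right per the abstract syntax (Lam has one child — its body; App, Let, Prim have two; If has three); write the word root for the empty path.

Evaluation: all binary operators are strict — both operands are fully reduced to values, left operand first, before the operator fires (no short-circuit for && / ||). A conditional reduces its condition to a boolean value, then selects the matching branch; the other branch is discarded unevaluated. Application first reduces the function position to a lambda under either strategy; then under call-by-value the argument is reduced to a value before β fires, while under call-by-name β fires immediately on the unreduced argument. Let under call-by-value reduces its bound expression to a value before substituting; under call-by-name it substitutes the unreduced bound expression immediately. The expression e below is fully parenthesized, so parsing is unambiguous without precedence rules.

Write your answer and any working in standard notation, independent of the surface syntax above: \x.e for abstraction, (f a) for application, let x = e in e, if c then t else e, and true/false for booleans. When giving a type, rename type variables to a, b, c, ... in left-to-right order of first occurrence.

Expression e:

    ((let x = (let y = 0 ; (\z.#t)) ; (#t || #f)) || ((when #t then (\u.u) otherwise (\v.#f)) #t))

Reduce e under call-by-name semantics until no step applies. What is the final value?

Trace:
step 0: ((let x = (let y = 0 in (\z.true)) in (true || false)) || ((if true then (\u.u) else (\v.false)) true))
step 1: [let@0] ((true || false) || ((if true then (\u.u) else (\v.false)) true))
step 2: [delta@0] (true || ((if true then (\u.u) else (\v.false)) true))
step 3: [if@1.0] (true || ((\u.u) true))
step 4: [beta@1] (true || true)
step 5: [delta@root] true

Answer: true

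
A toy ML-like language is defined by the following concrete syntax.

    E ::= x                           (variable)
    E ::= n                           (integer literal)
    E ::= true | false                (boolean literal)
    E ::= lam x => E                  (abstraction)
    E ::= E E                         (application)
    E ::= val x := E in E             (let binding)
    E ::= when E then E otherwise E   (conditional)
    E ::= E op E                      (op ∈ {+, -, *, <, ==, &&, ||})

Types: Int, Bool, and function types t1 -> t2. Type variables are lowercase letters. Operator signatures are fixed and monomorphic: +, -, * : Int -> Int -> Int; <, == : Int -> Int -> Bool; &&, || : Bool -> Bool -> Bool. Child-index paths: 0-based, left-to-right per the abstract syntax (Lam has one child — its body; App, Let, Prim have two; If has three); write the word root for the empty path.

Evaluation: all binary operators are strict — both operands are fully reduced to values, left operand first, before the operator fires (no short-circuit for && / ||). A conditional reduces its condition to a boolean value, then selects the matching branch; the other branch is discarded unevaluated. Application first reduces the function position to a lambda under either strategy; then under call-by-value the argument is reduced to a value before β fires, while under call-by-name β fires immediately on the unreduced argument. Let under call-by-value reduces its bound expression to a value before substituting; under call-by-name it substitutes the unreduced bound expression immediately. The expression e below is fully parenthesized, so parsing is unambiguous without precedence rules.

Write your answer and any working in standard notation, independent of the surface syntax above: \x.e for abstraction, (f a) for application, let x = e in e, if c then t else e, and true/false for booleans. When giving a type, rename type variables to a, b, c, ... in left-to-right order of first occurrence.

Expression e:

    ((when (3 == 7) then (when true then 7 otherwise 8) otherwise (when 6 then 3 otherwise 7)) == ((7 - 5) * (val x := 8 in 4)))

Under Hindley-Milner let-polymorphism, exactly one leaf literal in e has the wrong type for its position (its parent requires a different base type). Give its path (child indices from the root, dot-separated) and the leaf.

Answer: 0.2.0 : 6

Working:
  unify Int ~ Int
  unify Int ~ Int
  unify Bool ~ Bool
  unify Bool ~ Bool
  unify Int ~ Int
  unify Int ~ Bool
  FAIL: mismatch Int ~ Bool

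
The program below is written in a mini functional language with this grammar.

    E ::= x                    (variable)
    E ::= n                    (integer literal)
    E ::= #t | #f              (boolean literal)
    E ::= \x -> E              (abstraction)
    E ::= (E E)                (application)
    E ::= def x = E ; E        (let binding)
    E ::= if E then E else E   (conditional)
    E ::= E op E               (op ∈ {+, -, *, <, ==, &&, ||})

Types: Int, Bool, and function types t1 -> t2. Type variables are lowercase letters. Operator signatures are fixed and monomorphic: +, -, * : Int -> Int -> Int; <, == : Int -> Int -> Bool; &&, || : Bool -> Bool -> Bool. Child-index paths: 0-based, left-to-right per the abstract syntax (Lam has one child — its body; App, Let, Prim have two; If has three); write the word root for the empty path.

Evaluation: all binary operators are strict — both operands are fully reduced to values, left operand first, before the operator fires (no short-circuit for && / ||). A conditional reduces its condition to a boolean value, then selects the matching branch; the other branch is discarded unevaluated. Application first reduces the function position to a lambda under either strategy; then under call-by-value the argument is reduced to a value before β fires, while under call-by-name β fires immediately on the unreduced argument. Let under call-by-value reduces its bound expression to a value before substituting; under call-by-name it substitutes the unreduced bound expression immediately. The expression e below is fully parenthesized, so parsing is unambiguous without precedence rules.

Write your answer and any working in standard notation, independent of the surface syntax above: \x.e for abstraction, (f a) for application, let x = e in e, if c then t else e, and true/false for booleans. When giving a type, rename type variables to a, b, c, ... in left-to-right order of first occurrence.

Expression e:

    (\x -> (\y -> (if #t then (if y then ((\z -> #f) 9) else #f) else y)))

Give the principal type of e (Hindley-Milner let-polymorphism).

Answer: a -> Bool -> Bool

Trace:
  unify Bool ~ Bool
y : b
  unify b ~ Bool
\z._ : c -> Bool
  unify c -> Bool ~ Int -> d
  unify c ~ Int
  unify Bool ~ d
_ _ : Bool
  unify Bool ~ Bool
y : Bool
  unify Bool ~ Bool
\y._ : Bool -> Bool
\x._ : a -> Bool -> Bool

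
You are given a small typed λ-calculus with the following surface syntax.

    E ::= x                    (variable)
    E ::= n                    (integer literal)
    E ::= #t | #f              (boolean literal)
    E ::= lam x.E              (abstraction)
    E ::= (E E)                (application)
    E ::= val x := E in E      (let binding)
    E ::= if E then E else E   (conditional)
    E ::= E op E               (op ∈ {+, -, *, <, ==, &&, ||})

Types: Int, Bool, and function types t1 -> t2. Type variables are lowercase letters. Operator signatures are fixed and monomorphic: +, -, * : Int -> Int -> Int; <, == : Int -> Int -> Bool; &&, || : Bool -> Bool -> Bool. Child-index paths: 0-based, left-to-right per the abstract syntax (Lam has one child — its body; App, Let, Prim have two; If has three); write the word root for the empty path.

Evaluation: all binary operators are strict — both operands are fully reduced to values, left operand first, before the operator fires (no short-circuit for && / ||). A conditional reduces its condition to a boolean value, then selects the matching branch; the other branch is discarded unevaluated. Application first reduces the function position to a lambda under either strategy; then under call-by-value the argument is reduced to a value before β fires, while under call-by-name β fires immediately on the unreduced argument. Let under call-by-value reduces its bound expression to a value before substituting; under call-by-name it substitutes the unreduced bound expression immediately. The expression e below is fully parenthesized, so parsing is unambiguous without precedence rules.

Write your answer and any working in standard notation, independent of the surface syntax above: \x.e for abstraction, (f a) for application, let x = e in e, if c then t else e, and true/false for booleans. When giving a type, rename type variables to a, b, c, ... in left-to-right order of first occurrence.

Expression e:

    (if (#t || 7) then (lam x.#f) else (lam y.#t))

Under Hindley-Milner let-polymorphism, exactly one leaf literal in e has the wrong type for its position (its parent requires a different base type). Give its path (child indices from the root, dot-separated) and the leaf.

Trace:
  unify Bool ~ Bool
  unify Int ~ Bool
  FAIL: mismatch Int ~ Bool

Answer: 0.1 : 7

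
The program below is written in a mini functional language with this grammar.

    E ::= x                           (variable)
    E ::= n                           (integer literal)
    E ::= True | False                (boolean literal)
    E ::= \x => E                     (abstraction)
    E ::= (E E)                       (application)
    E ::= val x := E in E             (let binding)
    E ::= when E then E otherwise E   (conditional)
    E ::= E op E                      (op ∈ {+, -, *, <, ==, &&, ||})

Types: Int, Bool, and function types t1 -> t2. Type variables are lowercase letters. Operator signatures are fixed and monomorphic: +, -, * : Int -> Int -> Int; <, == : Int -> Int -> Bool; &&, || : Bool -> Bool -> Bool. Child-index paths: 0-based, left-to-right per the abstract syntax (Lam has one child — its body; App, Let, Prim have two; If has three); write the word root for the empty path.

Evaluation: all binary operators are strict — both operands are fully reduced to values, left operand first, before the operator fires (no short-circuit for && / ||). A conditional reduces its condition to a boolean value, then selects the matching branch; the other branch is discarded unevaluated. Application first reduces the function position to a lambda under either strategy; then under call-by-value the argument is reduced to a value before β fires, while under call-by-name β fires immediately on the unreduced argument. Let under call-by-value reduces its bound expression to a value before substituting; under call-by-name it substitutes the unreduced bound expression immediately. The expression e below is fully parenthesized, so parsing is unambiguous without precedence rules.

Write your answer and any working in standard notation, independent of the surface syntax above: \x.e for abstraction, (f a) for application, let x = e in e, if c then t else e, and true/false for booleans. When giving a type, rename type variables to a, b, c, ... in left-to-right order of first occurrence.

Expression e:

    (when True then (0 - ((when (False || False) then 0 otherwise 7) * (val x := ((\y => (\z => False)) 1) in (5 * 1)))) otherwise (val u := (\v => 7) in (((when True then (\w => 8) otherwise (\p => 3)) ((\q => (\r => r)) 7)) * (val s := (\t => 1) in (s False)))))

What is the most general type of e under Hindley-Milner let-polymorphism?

Answer: Int

Working:
  unify Bool ~ Bool
  unify Int ~ Int
  unify Bool ~ Bool
  unify Bool ~ Bool
  unify Bool ~ Bool
  unify Int ~ Int
  unify Int ~ Int
\z._ : b -> Bool
\y._ : a -> b -> Bool
  unify a -> b -> Bool ~ Int -> c
  unify a ~ Int
  unify b -> Bool ~ c
_ _ : b -> Bool
let x : forall. b -> Bool
  unify Int ~ Int
  unify Int ~ Int
  unify Int ~ Int
  unify Int ~ Int
\v._ : d -> Int
let u : forall. d -> Int
  unify Bool ~ Bool
\w._ : e -> Int
\p._ : f -> Int
  unify e -> Int ~ f -> Int
  unify e ~ f
  unify Int ~ Int
r : h
\r._ : h -> h
\q._ : g -> h -> h
  unify g -> h -> h ~ Int -> i
  unify g ~ Int
  unify h -> h ~ i
_ _ : h -> h
  unify f -> Int ~ (h -> h) -> j
  unify f ~ h -> h
  unify Int ~ j
_ _ : Int
  unify Int ~ Int
\t._ : k -> Int
let s : forall. k -> Int
s : l -> Int
  unify l -> Int ~ Bool -> m
  unify l ~ Bool
  unify Int ~ m
_ _ : Int
  unify Int ~ Int
  unify Int ~ Int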